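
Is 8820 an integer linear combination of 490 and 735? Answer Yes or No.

Yes

gcd(490, 735): 735 = 1·490 + 245; 490 = 2·245 + 0 → 245
245 divides 8820, so a solution exists.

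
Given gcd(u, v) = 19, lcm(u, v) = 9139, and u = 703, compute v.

247

u·v = gcd·lcm = 19·9139 = 173641, so v = 173641/703 = 247.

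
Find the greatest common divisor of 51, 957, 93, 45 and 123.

gcd(51, 957): 957 = 18·51 + 39; 51 = 1·39 + 12; 39 = 3·12 + 3; 12 = 4·3 + 0 → 3
gcd(3, 93): 93 = 31·3 + 0 → 3
gcd(3, 45): 45 = 15·3 + 0 → 3
gcd(3, 123): 123 = 41·3 + 0 → 3

3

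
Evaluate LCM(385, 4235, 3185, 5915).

5010005

385 = 5 · 7 · 11; 4235 = 5 · 7 · 11²; 3185 = 5 · 7² · 13; 5915 = 5 · 7 · 13²
lcm takes max exponent of each prime: 5 · 7² · 11² · 13² = 5010005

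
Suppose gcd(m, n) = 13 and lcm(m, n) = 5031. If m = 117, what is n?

m·n = gcd·lcm = 13·5031 = 65403, so n = 65403/117 = 559.

559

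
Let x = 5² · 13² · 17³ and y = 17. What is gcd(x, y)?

17

min exponent per shared prime: 17 = 17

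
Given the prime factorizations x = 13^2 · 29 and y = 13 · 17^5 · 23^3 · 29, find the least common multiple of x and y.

max exponent per prime: 13^2 · 17^5 · 23^3 · 29 = 84666735983219

84666735983219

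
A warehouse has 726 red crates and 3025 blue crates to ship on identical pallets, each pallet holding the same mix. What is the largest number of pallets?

Euclid: 3025 = 4·726 + 121; 726 = 6·121 + 0. Last nonzero remainder: 121.

121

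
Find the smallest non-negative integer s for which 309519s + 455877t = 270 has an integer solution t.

gcd(309519, 455877) = 9 (Euclid: 455877 = 1·309519 + 146358; 309519 = 2·146358 + 16803; 146358 = 8·16803 + 11934; 16803 = 1·11934 + 4869; 11934 = 2·4869 + 2196; 4869 = 2·2196 + 477; 2196 = 4·477 + 288; 477 = 1·288 + 189; 288 = 1·189 + 99; 189 = 1·99 + 90; 99 = 1·90 + 9; 90 = 10·9 + 0), and 9 | 270.
Extended Euclid: 309519·(-4775) + 455877·(3242) = 9. Scale by 30: s₀ = -143250.
General solution s = s₀ + 50653k; reducing mod 50653 gives s = 8709 (and t = -5913).

8709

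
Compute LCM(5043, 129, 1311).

lcm(5043, 129) = 5043·129/gcd = 650547/3 = 216849
lcm(216849, 1311) = 216849·1311/gcd = 284289039/3 = 94763013

94763013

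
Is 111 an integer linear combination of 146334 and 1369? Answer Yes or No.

By Bézout, 146334m + 1369n = 111 has integer solutions iff gcd(146334, 1369) | 111.
Euclid: 146334 = 106·1369 + 1220; 1369 = 1·1220 + 149; 1220 = 8·149 + 28; 149 = 5·28 + 9; 28 = 3·9 + 1; 9 = 9·1 + 0. gcd = 1; 111 mod 1 = 0. Yes.

Yes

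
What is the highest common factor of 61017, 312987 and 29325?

3

61017 = 3 · 11 · 43²; 312987 = 3 · 17² · 19²; 29325 = 3 · 5² · 17 · 23
gcd takes min exponent of each prime: 3 = 3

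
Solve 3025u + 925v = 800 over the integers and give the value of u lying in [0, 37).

Euclid: 3025 = 3·925 + 250; 925 = 3·250 + 175; 250 = 1·175 + 75; 175 = 2·75 + 25; 75 = 3·25 + 0 → gcd = 25; 800 = 25·32.
Back-substitution yields 3025·(-11) + 925·(36) = 25, so one solution is u = -11·32 = -352, v = 36·32 = 1152.
Solutions in u differ by 925/25 = 37; the one in [0, 37) is -352 mod 37 = 18.

18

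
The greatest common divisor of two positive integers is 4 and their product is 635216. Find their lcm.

158804

Since gcd(m,n)·lcm(m,n) = mn, lcm = 635216/4 = 158804.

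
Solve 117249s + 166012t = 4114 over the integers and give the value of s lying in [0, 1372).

gcd(117249, 166012) = 121 (Euclid: 166012 = 1·117249 + 48763; 117249 = 2·48763 + 19723; 48763 = 2·19723 + 9317; 19723 = 2·9317 + 1089; 9317 = 8·1089 + 605; 1089 = 1·605 + 484; 605 = 1·484 + 121; 484 = 4·121 + 0), and 121 | 4114.
Extended Euclid: 117249·(-303) + 166012·(214) = 121. Scale by 34: s₀ = -10302.
General solution s = s₀ + 1372k; reducing mod 1372 gives s = 674 (and t = -476).

674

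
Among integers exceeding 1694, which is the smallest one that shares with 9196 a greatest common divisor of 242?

2178

gcd(k, 9196) = 242 forces 242 | k; write k = 242s. Then gcd(242s, 242·38) = 242·gcd(s, 38), so need gcd(s, 38) = 1.
242s > 1694 gives s ≥ 8. The least s ≥ 8 coprime to 38 is 9, so k = 242·9 = 2178.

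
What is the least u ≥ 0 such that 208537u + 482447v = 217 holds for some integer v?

Reduce mod 482447: 208537u ≡ 217 (mod 482447). With g = gcd(208537, 482447) = 7 dividing 217, divide through: 29791u ≡ 31 (mod 68921).
Since gcd(29791, 68921) = 1, u ≡ 31·(29791)⁻¹ ≡ 33062 (mod 68921). Smallest non-negative: 33062.

33062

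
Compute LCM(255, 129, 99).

361845

255 = 3 · 5 · 17; 129 = 3 · 43; 99 = 3² · 11
lcm takes max exponent of each prime: 3² · 5 · 11 · 17 · 43 = 361845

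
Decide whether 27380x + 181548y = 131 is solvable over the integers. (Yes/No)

By Bézout, 27380x + 181548y = 131 has integer solutions iff gcd(27380, 181548) | 131.
Euclid: 181548 = 6·27380 + 17268; 27380 = 1·17268 + 10112; 17268 = 1·10112 + 7156; 10112 = 1·7156 + 2956; 7156 = 2·2956 + 1244; 2956 = 2·1244 + 468; 1244 = 2·468 + 308; 468 = 1·308 + 160; 308 = 1·160 + 148; 160 = 1·148 + 12; 148 = 12·12 + 4; 12 = 3·4 + 0. gcd = 4; 131 mod 4 = 3. No.

No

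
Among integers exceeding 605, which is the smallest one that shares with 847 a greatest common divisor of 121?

Multiples of 121 above 605: 121·6, 121·7, … . Need the cofactor coprime to 847/121 = 7.
Checking s = 6, 7, … the first with gcd(s, 7) = 1 is s = 6, giving 726.

726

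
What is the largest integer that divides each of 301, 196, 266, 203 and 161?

301 = 7 · 43; 196 = 2² · 7²; 266 = 2 · 7 · 19; 203 = 7 · 29; 161 = 7 · 23
gcd takes min exponent of each prime: 7 = 7

7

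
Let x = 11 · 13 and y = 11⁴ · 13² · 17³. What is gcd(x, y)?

min exponent per shared prime: 11 · 13 = 143

143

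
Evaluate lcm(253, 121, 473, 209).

2273711

253 = 11 · 23; 121 = 11²; 473 = 11 · 43; 209 = 11 · 19
lcm takes max exponent of each prime: 11² · 19 · 23 · 43 = 2273711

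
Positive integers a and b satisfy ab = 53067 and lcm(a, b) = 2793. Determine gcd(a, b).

19

From gcd × lcm = ab: gcd = 53067 / 2793 = 19.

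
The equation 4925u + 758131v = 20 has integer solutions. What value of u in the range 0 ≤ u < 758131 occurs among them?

Reduce mod 758131: 4925u ≡ 20 (mod 758131). With g = gcd(4925, 758131) = 1 dividing 20, divide through: 4925u ≡ 20 (mod 758131).
Since gcd(4925, 758131) = 1, u ≡ 20·(4925)⁻¹ ≡ 216279 (mod 758131). Smallest non-negative: 216279.

216279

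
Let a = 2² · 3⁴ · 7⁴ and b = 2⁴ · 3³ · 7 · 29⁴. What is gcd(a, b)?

756

min exponent per shared prime: 2² · 3³ · 7 = 756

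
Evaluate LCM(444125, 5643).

11991375

gcd first: 444125 = 78·5643 + 3971; 5643 = 1·3971 + 1672; 3971 = 2·1672 + 627; 1672 = 2·627 + 418; 627 = 1·418 + 209; 418 = 2·209 + 0 → gcd = 209
lcm = 444125·5643/gcd = 2506197375/209 = 11991375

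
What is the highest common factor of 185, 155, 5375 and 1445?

gcd(185, 155): 185 = 1·155 + 30; 155 = 5·30 + 5; 30 = 6·5 + 0 → 5
gcd(5, 5375): 5375 = 1075·5 + 0 → 5
gcd(5, 1445): 1445 = 289·5 + 0 → 5

5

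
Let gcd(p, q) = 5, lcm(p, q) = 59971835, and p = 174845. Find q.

Using pq = gcd(p,q)·lcm(p,q) = 5·59971835 = 299859175, we get q = 299859175/174845 = 1715.

1715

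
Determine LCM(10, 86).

430

10 = 2 · 5; 86 = 2 · 43
max exponents: 2 · 5 · 43 = 430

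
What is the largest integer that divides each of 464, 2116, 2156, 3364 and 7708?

464 = 2⁴ · 29; 2116 = 2² · 23²; 2156 = 2² · 7² · 11; 3364 = 2² · 29²; 7708 = 2² · 41 · 47
gcd takes min exponent of each prime: 2² = 4

4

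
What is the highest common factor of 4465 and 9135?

5

Euclid: 9135 = 2·4465 + 205; 4465 = 21·205 + 160; 205 = 1·160 + 45; 160 = 3·45 + 25; 45 = 1·25 + 20; 25 = 1·20 + 5; 20 = 4·5 + 0. Last nonzero remainder: 5.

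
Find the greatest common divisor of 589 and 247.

589 = 19 · 31
247 = 13 · 19
Common: 19 = 19

19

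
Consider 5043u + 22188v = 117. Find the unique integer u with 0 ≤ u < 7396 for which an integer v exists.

4127

Euclid: 22188 = 4·5043 + 2016; 5043 = 2·2016 + 1011; 2016 = 1·1011 + 1005; 1011 = 1·1005 + 6; 1005 = 167·6 + 3; 6 = 2·3 + 0 → gcd = 3; 117 = 3·39.
Back-substitution yields 5043·(-3687) + 22188·(838) = 3, so one solution is u = -3687·39 = -143793, v = 838·39 = 32682.
Solutions in u differ by 22188/3 = 7396; the one in [0, 7396) is -143793 mod 7396 = 4127.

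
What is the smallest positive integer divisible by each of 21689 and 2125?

46089125

gcd first: 21689 = 10·2125 + 439; 2125 = 4·439 + 369; 439 = 1·369 + 70; 369 = 5·70 + 19; 70 = 3·19 + 13; 19 = 1·13 + 6; 13 = 2·6 + 1; 6 = 6·1 + 0 → gcd = 1
lcm = 21689·2125/gcd = 46089125/1 = 46089125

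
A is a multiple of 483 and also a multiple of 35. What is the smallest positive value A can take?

2415

gcd first: 483 = 13·35 + 28; 35 = 1·28 + 7; 28 = 4·7 + 0 → gcd = 7
lcm = 483·35/gcd = 16905/7 = 2415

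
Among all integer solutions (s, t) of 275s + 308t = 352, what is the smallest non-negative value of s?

gcd(275, 308) = 11 (Euclid: 308 = 1·275 + 33; 275 = 8·33 + 11; 33 = 3·11 + 0), and 11 | 352.
Extended Euclid: 275·(9) + 308·(-8) = 11. Scale by 32: s₀ = 288.
General solution s = s₀ + 28k; reducing mod 28 gives s = 8 (and t = -6).

8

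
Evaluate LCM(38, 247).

gcd first: 247 = 6·38 + 19; 38 = 2·19 + 0 → gcd = 19
lcm = 38·247/gcd = 9386/19 = 494

494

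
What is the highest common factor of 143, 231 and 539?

11

143 = 11 · 13; 231 = 3 · 7 · 11; 539 = 7² · 11
gcd takes min exponent of each prime: 11 = 11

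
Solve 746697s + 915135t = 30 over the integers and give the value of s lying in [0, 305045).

243760

Euclid: 915135 = 1·746697 + 168438; 746697 = 4·168438 + 72945; 168438 = 2·72945 + 22548; 72945 = 3·22548 + 5301; 22548 = 4·5301 + 1344; 5301 = 3·1344 + 1269; 1344 = 1·1269 + 75; 1269 = 16·75 + 69; 75 = 1·69 + 6; 69 = 11·6 + 3; 6 = 2·3 + 0 → gcd = 3; 30 = 3·10.
Back-substitution yields 746697·(146394) + 915135·(-119449) = 3, so one solution is s = 146394·10 = 1463940, t = -119449·10 = -1194490.
Solutions in s differ by 915135/3 = 305045; the one in [0, 305045) is 1463940 mod 305045 = 243760.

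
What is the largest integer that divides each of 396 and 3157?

11

Euclid: 3157 = 7·396 + 385; 396 = 1·385 + 11; 385 = 35·11 + 0. Last nonzero remainder: 11.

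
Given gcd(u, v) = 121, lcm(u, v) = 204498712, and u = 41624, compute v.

u·v = gcd·lcm = 121·204498712 = 24744344152, so v = 24744344152/41624 = 594473.

594473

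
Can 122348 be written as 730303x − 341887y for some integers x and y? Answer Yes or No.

gcd(730303, 341887): 730303 = 2·341887 + 46529; 341887 = 7·46529 + 16184; 46529 = 2·16184 + 14161; 16184 = 1·14161 + 2023; 14161 = 7·2023 + 0 → 2023
2023 does not divide 122348, so a solution does not exist.

No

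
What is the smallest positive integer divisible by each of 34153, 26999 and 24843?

9540879621

34153 = 7² · 17 · 41; 26999 = 7² · 19 · 29; 24843 = 3 · 7² · 13²
lcm takes max exponent of each prime: 3 · 7² · 13² · 17 · 19 · 29 · 41 = 9540879621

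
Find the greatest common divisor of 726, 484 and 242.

242

726 = 2 · 3 · 11²; 484 = 2² · 11²; 242 = 2 · 11²
gcd takes min exponent of each prime: 2 · 11² = 242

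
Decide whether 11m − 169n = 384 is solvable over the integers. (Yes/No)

gcd(11, 169): 169 = 15·11 + 4; 11 = 2·4 + 3; 4 = 1·3 + 1; 3 = 3·1 + 0 → 1
1 divides 384, so a solution exists.

Yes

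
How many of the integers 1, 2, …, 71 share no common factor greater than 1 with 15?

15 = 3·5. Inclusion–exclusion on these primes:
71 − ⌊71/3⌋ − ⌊71/5⌋ + ⌊71/15⌋ = 38

38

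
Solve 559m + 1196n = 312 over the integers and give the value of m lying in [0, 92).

Reduce mod 1196: 559m ≡ 312 (mod 1196). With g = gcd(559, 1196) = 13 dividing 312, divide through: 43m ≡ 24 (mod 92).
Since gcd(43, 92) = 1, m ≡ 24·(43)⁻¹ ≡ 84 (mod 92). Smallest non-negative: 84.

84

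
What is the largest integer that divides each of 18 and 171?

Euclid: 171 = 9·18 + 9; 18 = 2·9 + 0. Last nonzero remainder: 9.

9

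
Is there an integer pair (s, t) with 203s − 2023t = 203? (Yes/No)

Yes

gcd(203, 2023): 2023 = 9·203 + 196; 203 = 1·196 + 7; 196 = 28·7 + 0 → 7
7 divides 203, so a solution exists.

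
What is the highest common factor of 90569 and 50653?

1

Euclid: 90569 = 1·50653 + 39916; 50653 = 1·39916 + 10737; 39916 = 3·10737 + 7705; 10737 = 1·7705 + 3032; 7705 = 2·3032 + 1641; 3032 = 1·1641 + 1391; 1641 = 1·1391 + 250; 1391 = 5·250 + 141; 250 = 1·141 + 109; 141 = 1·109 + 32; 109 = 3·32 + 13; 32 = 2·13 + 6; 13 = 2·6 + 1; 6 = 6·1 + 0. Last nonzero remainder: 1.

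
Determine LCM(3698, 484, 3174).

1420231692

3698 = 2 · 43²; 484 = 2² · 11²; 3174 = 2 · 3 · 23²
lcm takes max exponent of each prime: 2² · 3 · 11² · 23² · 43² = 1420231692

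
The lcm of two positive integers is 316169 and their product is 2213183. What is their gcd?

7

From gcd × lcm = mn: gcd = 2213183 / 316169 = 7.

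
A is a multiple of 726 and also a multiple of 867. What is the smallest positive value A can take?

gcd first: 867 = 1·726 + 141; 726 = 5·141 + 21; 141 = 6·21 + 15; 21 = 1·15 + 6; 15 = 2·6 + 3; 6 = 2·3 + 0 → gcd = 3
lcm = 726·867/gcd = 629442/3 = 209814

209814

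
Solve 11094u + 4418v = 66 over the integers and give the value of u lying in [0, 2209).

362

Reduce mod 4418: 11094u ≡ 66 (mod 4418). With g = gcd(11094, 4418) = 2 dividing 66, divide through: 5547u ≡ 33 (mod 2209).
Since gcd(5547, 2209) = 1, u ≡ 33·(5547)⁻¹ ≡ 362 (mod 2209). Smallest non-negative: 362.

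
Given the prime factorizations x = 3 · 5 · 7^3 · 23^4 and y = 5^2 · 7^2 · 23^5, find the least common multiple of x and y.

165574923675

max exponent per prime: 3 · 5^2 · 7^3 · 23^5 = 165574923675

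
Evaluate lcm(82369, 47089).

79156609

gcd first: 82369 = 1·47089 + 35280; 47089 = 1·35280 + 11809; 35280 = 2·11809 + 11662; 11809 = 1·11662 + 147; 11662 = 79·147 + 49; 147 = 3·49 + 0 → gcd = 49
lcm = 82369·47089/gcd = 3878673841/49 = 79156609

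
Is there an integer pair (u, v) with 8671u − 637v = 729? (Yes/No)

By Bézout, 8671u − 637v = 729 has integer solutions iff gcd(8671, 637) | 729.
Euclid: 8671 = 13·637 + 390; 637 = 1·390 + 247; 390 = 1·247 + 143; 247 = 1·143 + 104; 143 = 1·104 + 39; 104 = 2·39 + 26; 39 = 1·26 + 13; 26 = 2·13 + 0. gcd = 13; 729 mod 13 = 1. No.

No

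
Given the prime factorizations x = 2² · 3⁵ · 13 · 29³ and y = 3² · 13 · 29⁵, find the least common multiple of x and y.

max exponent per prime: 2² · 3⁵ · 13 · 29⁵ = 259178878764

259178878764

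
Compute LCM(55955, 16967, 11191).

2629885

55955 = 5 · 19² · 31; 16967 = 19² · 47; 11191 = 19² · 31
lcm takes max exponent of each prime: 5 · 19² · 31 · 47 = 2629885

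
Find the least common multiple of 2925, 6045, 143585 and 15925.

9814752675

2925 = 3² · 5² · 13; 6045 = 3 · 5 · 13 · 31; 143585 = 5 · 13 · 47²; 15925 = 5² · 7² · 13
lcm takes max exponent of each prime: 3² · 5² · 7² · 13 · 31 · 47² = 9814752675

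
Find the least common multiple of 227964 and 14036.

6610956

227964 = 2² · 3 · 11² · 157; 14036 = 2² · 11² · 29
max exponents: 2² · 3 · 11² · 29 · 157 = 6610956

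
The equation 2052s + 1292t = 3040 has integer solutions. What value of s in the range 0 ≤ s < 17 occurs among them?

gcd(2052, 1292) = 76 (Euclid: 2052 = 1·1292 + 760; 1292 = 1·760 + 532; 760 = 1·532 + 228; 532 = 2·228 + 76; 228 = 3·76 + 0), and 76 | 3040.
Extended Euclid: 2052·(-5) + 1292·(8) = 76. Scale by 40: s₀ = -200.
General solution s = s₀ + 17k; reducing mod 17 gives s = 4 (and t = -4).

4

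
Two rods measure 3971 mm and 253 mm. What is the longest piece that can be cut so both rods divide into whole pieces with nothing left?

Euclid: 3971 = 15·253 + 176; 253 = 1·176 + 77; 176 = 2·77 + 22; 77 = 3·22 + 11; 22 = 2·11 + 0. Last nonzero remainder: 11.

11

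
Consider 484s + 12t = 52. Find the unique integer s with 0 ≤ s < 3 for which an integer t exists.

1

gcd(484, 12) = 4 (Euclid: 484 = 40·12 + 4; 12 = 3·4 + 0), and 4 | 52.
Extended Euclid: 484·(1) + 12·(-40) = 4. Scale by 13: s₀ = 13.
General solution s = s₀ + 3k; reducing mod 3 gives s = 1 (and t = -36).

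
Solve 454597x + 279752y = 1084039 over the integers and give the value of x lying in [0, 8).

Reduce mod 279752: 454597x ≡ 1084039 (mod 279752). With g = gcd(454597, 279752) = 34969 dividing 1084039, divide through: 13x ≡ 31 (mod 8).
Since gcd(13, 8) = 1, x ≡ 31·(13)⁻¹ ≡ 3 (mod 8). Smallest non-negative: 3.

3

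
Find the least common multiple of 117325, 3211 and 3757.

440790025

117325 = 5² · 13 · 19²; 3211 = 13² · 19; 3757 = 13 · 17²
lcm takes max exponent of each prime: 5² · 13² · 17² · 19² = 440790025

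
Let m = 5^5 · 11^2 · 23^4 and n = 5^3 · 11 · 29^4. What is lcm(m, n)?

74840852815128125

max exponent per prime: 5^5 · 11^2 · 23^4 · 29^4 = 74840852815128125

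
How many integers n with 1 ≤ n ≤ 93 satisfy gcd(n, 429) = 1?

51

429 = 3·11·13. Inclusion–exclusion on these primes:
93 − ⌊93/3⌋ − ⌊93/11⌋ − ⌊93/13⌋ + ⌊93/33⌋ + ⌊93/39⌋ + ⌊93/143⌋ − ⌊93/429⌋ = 51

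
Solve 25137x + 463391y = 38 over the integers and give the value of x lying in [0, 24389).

14803

Euclid: 463391 = 18·25137 + 10925; 25137 = 2·10925 + 3287; 10925 = 3·3287 + 1064; 3287 = 3·1064 + 95; 1064 = 11·95 + 19; 95 = 5·19 + 0 → gcd = 19; 38 = 19·2.
Back-substitution yields 25137·(-4793) + 463391·(260) = 19, so one solution is x = -4793·2 = -9586, y = 260·2 = 520.
Solutions in x differ by 463391/19 = 24389; the one in [0, 24389) is -9586 mod 24389 = 14803.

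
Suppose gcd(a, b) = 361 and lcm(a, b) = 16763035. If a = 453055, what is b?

a·b = gcd·lcm = 361·16763035 = 6051455635, so b = 6051455635/453055 = 13357.

13357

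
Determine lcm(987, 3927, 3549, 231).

lcm(987, 3927) = 987·3927/gcd = 3875949/21 = 184569
lcm(184569, 3549) = 184569·3549/gcd = 655035381/21 = 31192161
lcm(31192161, 231) = 31192161·231/gcd = 7205389191/231 = 31192161

31192161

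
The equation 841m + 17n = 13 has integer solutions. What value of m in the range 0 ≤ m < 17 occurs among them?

8

gcd(841, 17) = 1 (Euclid: 841 = 49·17 + 8; 17 = 2·8 + 1; 8 = 8·1 + 0), and 1 | 13.
Extended Euclid: 841·(-2) + 17·(99) = 1. Scale by 13: m₀ = -26.
General solution m = m₀ + 17t; reducing mod 17 gives m = 8 (and n = -395).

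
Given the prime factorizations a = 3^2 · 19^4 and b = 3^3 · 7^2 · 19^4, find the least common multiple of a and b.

max exponent per prime: 3^3 · 7^2 · 19^4 = 172414683

172414683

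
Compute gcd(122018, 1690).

338

122018 = 2 · 13² · 19²
1690 = 2 · 5 · 13²
Common: 2 · 13² = 338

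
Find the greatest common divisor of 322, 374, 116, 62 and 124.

gcd(322, 374): 374 = 1·322 + 52; 322 = 6·52 + 10; 52 = 5·10 + 2; 10 = 5·2 + 0 → 2
gcd(2, 116): 116 = 58·2 + 0 → 2
gcd(2, 62): 62 = 31·2 + 0 → 2
gcd(2, 124): 124 = 62·2 + 0 → 2

2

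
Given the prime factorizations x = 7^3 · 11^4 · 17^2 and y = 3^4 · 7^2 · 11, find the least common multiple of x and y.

117556790967

max exponent per prime: 3^4 · 7^3 · 11^4 · 17^2 = 117556790967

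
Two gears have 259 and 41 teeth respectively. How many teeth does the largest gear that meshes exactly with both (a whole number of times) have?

Euclid: 259 = 6·41 + 13; 41 = 3·13 + 2; 13 = 6·2 + 1; 2 = 2·1 + 0. Last nonzero remainder: 1.

1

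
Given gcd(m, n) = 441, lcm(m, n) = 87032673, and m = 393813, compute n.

m·n = gcd·lcm = 441·87032673 = 38381408793, so n = 38381408793/393813 = 97461.

97461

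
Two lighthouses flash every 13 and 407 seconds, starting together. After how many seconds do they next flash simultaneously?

5291

13 = 13; 407 = 11 · 37
max exponents: 11 · 13 · 37 = 5291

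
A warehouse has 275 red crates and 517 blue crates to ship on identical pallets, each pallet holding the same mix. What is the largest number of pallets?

275 = 5² · 11
517 = 11 · 47
Common: 11 = 11

11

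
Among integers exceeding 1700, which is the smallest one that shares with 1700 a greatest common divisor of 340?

gcd(a, 1700) = 340 forces 340 | a; write a = 340s. Then gcd(340s, 340·5) = 340·gcd(s, 5), so need gcd(s, 5) = 1.
340s > 1700 gives s ≥ 6. The least s ≥ 6 coprime to 5 is 6, so a = 340·6 = 2040.

2040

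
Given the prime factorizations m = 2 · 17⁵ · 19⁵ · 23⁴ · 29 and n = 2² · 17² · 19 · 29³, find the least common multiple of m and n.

95979380125166610338428

max exponent per prime: 2² · 17⁵ · 19⁵ · 23⁴ · 29³ = 95979380125166610338428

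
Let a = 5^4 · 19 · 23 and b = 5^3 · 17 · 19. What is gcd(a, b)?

2375

min exponent per shared prime: 5^3 · 19 = 2375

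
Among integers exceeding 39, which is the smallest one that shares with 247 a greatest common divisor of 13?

52

gcd(m, 247) = 13 forces 13 | m; write m = 13s. Then gcd(13s, 13·19) = 13·gcd(s, 19), so need gcd(s, 19) = 1.
13s > 39 gives s ≥ 4. The least s ≥ 4 coprime to 19 is 4, so m = 13·4 = 52.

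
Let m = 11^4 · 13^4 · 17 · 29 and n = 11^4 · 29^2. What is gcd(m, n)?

424589

min exponent per shared prime: 11^4 · 29 = 424589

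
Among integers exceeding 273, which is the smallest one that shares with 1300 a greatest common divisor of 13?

299

gcd(x, 1300) = 13 forces 13 | x; write x = 13s. Then gcd(13s, 13·100) = 13·gcd(s, 100), so need gcd(s, 100) = 1.
13s > 273 gives s ≥ 22. The least s ≥ 22 coprime to 100 is 23, so x = 13·23 = 299.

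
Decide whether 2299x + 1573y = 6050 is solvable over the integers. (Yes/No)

By Bézout, 2299x + 1573y = 6050 has integer solutions iff gcd(2299, 1573) | 6050.
Euclid: 2299 = 1·1573 + 726; 1573 = 2·726 + 121; 726 = 6·121 + 0. gcd = 121; 6050 mod 121 = 0. Yes.

Yes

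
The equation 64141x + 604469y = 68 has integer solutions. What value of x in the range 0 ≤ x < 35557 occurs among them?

3289

Reduce mod 604469: 64141x ≡ 68 (mod 604469). With g = gcd(64141, 604469) = 17 dividing 68, divide through: 3773x ≡ 4 (mod 35557).
Since gcd(3773, 35557) = 1, x ≡ 4·(3773)⁻¹ ≡ 3289 (mod 35557). Smallest non-negative: 3289.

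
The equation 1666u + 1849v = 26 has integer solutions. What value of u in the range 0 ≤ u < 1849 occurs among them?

111

Euclid: 1849 = 1·1666 + 183; 1666 = 9·183 + 19; 183 = 9·19 + 12; 19 = 1·12 + 7; 12 = 1·7 + 5; 7 = 1·5 + 2; 5 = 2·2 + 1; 2 = 2·1 + 0 → gcd = 1; 26 = 1·26.
Back-substitution yields 1666·(-778) + 1849·(701) = 1, so one solution is u = -778·26 = -20228, v = 701·26 = 18226.
Solutions in u differ by 1849/1 = 1849; the one in [0, 1849) is -20228 mod 1849 = 111.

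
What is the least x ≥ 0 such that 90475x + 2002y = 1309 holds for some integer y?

Euclid: 90475 = 45·2002 + 385; 2002 = 5·385 + 77; 385 = 5·77 + 0 → gcd = 77; 1309 = 77·17.
Back-substitution yields 90475·(-5) + 2002·(226) = 77, so one solution is x = -5·17 = -85, y = 226·17 = 3842.
Solutions in x differ by 2002/77 = 26; the one in [0, 26) is -85 mod 26 = 19.

19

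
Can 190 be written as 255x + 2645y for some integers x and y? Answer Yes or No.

Yes

By Bézout, 255x + 2645y = 190 has integer solutions iff gcd(255, 2645) | 190.
Euclid: 2645 = 10·255 + 95; 255 = 2·95 + 65; 95 = 1·65 + 30; 65 = 2·30 + 5; 30 = 6·5 + 0. gcd = 5; 190 mod 5 = 0. Yes.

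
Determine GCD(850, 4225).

Euclid: 4225 = 4·850 + 825; 850 = 1·825 + 25; 825 = 33·25 + 0. Last nonzero remainder: 25.

25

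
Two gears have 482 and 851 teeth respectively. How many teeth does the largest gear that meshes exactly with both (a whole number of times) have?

1

Euclid: 851 = 1·482 + 369; 482 = 1·369 + 113; 369 = 3·113 + 30; 113 = 3·30 + 23; 30 = 1·23 + 7; 23 = 3·7 + 2; 7 = 3·2 + 1; 2 = 2·1 + 0. Last nonzero remainder: 1.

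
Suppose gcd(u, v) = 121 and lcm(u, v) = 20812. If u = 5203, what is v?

484

Using uv = gcd(u,v)·lcm(u,v) = 121·20812 = 2518252, we get v = 2518252/5203 = 484.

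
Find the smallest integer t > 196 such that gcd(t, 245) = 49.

245 = 49·5. Any t with gcd(t, 245) = 49 is a multiple of 49, say 49s, with s coprime to 5.
Need s > 196/49, so s ≥ 5. First s ≥ 5 with gcd(s, 5) = 1 is s = 6. Thus t = 49·6 = 294.

294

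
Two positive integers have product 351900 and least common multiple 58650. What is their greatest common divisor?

gcd·lcm = product, so gcd = 351900/58650 = 6.

6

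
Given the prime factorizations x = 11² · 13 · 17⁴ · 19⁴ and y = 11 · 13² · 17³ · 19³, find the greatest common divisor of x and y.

min exponent per shared prime: 11 · 13 · 17³ · 19³ = 4818852181

4818852181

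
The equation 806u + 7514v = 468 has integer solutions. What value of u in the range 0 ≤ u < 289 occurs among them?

Euclid: 7514 = 9·806 + 260; 806 = 3·260 + 26; 260 = 10·26 + 0 → gcd = 26; 468 = 26·18.
Back-substitution yields 806·(28) + 7514·(-3) = 26, so one solution is u = 28·18 = 504, v = -3·18 = -54.
Solutions in u differ by 7514/26 = 289; the one in [0, 289) is 504 mod 289 = 215.

215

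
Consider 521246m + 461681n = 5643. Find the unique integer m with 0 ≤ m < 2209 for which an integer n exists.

1372

Reduce mod 461681: 521246m ≡ 5643 (mod 461681). With g = gcd(521246, 461681) = 209 dividing 5643, divide through: 2494m ≡ 27 (mod 2209).
Since gcd(2494, 2209) = 1, m ≡ 27·(2494)⁻¹ ≡ 1372 (mod 2209). Smallest non-negative: 1372.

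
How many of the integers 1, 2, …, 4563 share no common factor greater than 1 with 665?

665 = 5·7·19. Inclusion–exclusion on these primes:
4563 − ⌊4563/5⌋ − ⌊4563/7⌋ − ⌊4563/19⌋ + ⌊4563/35⌋ + ⌊4563/95⌋ + ⌊4563/133⌋ − ⌊4563/665⌋ = 2966

2966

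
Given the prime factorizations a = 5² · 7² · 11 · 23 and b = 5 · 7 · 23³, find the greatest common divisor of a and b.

min exponent per shared prime: 5 · 7 · 23 = 805

805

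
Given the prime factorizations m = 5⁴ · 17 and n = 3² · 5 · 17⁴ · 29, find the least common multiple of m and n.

max exponent per prime: 3² · 5⁴ · 17⁴ · 29 = 13624363125

13624363125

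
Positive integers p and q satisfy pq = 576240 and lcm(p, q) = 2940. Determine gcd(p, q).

196

From gcd × lcm = pq: gcd = 576240 / 2940 = 196.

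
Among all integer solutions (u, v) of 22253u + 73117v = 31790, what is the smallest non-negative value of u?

8

Euclid: 73117 = 3·22253 + 6358; 22253 = 3·6358 + 3179; 6358 = 2·3179 + 0 → gcd = 3179; 31790 = 3179·10.
Back-substitution yields 22253·(10) + 73117·(-3) = 3179, so one solution is u = 10·10 = 100, v = -3·10 = -30.
Solutions in u differ by 73117/3179 = 23; the one in [0, 23) is 100 mod 23 = 8.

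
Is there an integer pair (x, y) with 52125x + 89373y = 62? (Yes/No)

No

gcd(52125, 89373): 89373 = 1·52125 + 37248; 52125 = 1·37248 + 14877; 37248 = 2·14877 + 7494; 14877 = 1·7494 + 7383; 7494 = 1·7383 + 111; 7383 = 66·111 + 57; 111 = 1·57 + 54; 57 = 1·54 + 3; 54 = 18·3 + 0 → 3
3 does not divide 62, so a solution does not exist.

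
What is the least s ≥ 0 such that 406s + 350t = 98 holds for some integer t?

gcd(406, 350) = 14 (Euclid: 406 = 1·350 + 56; 350 = 6·56 + 14; 56 = 4·14 + 0), and 14 | 98.
Extended Euclid: 406·(-6) + 350·(7) = 14. Scale by 7: s₀ = -42.
General solution s = s₀ + 25k; reducing mod 25 gives s = 8 (and t = -9).

8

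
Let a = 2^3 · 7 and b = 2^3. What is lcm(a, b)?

56

max exponent per prime: 2^3 · 7 = 56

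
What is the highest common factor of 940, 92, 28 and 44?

940 = 2² · 5 · 47; 92 = 2² · 23; 28 = 2² · 7; 44 = 2² · 11
gcd takes min exponent of each prime: 2² = 4

4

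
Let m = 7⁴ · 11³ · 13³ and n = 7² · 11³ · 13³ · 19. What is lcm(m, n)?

133399399133

max exponent per prime: 7⁴ · 11³ · 13³ · 19 = 133399399133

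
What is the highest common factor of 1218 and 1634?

Euclid: 1634 = 1·1218 + 416; 1218 = 2·416 + 386; 416 = 1·386 + 30; 386 = 12·30 + 26; 30 = 1·26 + 4; 26 = 6·4 + 2; 4 = 2·2 + 0. Last nonzero remainder: 2.

2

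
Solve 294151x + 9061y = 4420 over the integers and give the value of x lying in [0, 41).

Reduce mod 9061: 294151x ≡ 4420 (mod 9061). With g = gcd(294151, 9061) = 221 dividing 4420, divide through: 1331x ≡ 20 (mod 41).
Since gcd(1331, 41) = 1, x ≡ 20·(1331)⁻¹ ≡ 14 (mod 41). Smallest non-negative: 14.

14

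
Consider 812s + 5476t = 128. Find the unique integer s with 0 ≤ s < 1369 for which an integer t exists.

Reduce mod 5476: 812s ≡ 128 (mod 5476). With g = gcd(812, 5476) = 4 dividing 128, divide through: 203s ≡ 32 (mod 1369).
Since gcd(203, 1369) = 1, s ≡ 32·(203)⁻¹ ≡ 1268 (mod 1369). Smallest non-negative: 1268.

1268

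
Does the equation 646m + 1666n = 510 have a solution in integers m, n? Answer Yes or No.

Yes

gcd(646, 1666): 1666 = 2·646 + 374; 646 = 1·374 + 272; 374 = 1·272 + 102; 272 = 2·102 + 68; 102 = 1·68 + 34; 68 = 2·34 + 0 → 34
34 divides 510, so a solution exists.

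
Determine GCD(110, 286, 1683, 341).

11

gcd(110, 286): 286 = 2·110 + 66; 110 = 1·66 + 44; 66 = 1·44 + 22; 44 = 2·22 + 0 → 22
gcd(22, 1683): 1683 = 76·22 + 11; 22 = 2·11 + 0 → 11
gcd(11, 341): 341 = 31·11 + 0 → 11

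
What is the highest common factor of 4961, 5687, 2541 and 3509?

121

4961 = 11² · 41; 5687 = 11² · 47; 2541 = 3 · 7 · 11²; 3509 = 11² · 29
gcd takes min exponent of each prime: 11² = 121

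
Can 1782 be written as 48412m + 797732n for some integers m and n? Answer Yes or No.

By Bézout, 48412m + 797732n = 1782 has integer solutions iff gcd(48412, 797732) | 1782.
Euclid: 797732 = 16·48412 + 23140; 48412 = 2·23140 + 2132; 23140 = 10·2132 + 1820; 2132 = 1·1820 + 312; 1820 = 5·312 + 260; 312 = 1·260 + 52; 260 = 5·52 + 0. gcd = 52; 1782 mod 52 = 14. No.

No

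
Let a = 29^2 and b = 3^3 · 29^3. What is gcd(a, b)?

min exponent per shared prime: 29^2 = 841

841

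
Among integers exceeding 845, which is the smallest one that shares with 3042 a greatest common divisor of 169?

1183

3042 = 169·18. Any k with gcd(k, 3042) = 169 is a multiple of 169, say 169s, with s coprime to 18.
Need s > 845/169, so s ≥ 6. First s ≥ 6 with gcd(s, 18) = 1 is s = 7. Thus k = 169·7 = 1183.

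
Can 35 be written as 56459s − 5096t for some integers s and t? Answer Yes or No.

gcd(56459, 5096): 56459 = 11·5096 + 403; 5096 = 12·403 + 260; 403 = 1·260 + 143; 260 = 1·143 + 117; 143 = 1·117 + 26; 117 = 4·26 + 13; 26 = 2·13 + 0 → 13
13 does not divide 35, so a solution does not exist.

No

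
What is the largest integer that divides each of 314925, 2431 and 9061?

gcd(314925, 2431): 314925 = 129·2431 + 1326; 2431 = 1·1326 + 1105; 1326 = 1·1105 + 221; 1105 = 5·221 + 0 → 221
gcd(221, 9061): 9061 = 41·221 + 0 → 221

221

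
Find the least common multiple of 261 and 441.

12789

gcd first: 441 = 1·261 + 180; 261 = 1·180 + 81; 180 = 2·81 + 18; 81 = 4·18 + 9; 18 = 2·9 + 0 → gcd = 9
lcm = 261·441/gcd = 115101/9 = 12789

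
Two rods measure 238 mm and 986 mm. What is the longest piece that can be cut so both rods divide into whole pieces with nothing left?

Euclid: 986 = 4·238 + 34; 238 = 7·34 + 0. Last nonzero remainder: 34.

34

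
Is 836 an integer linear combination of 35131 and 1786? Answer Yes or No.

Yes

By Bézout, 35131x + 1786y = 836 has integer solutions iff gcd(35131, 1786) | 836.
Euclid: 35131 = 19·1786 + 1197; 1786 = 1·1197 + 589; 1197 = 2·589 + 19; 589 = 31·19 + 0. gcd = 19; 836 mod 19 = 0. Yes.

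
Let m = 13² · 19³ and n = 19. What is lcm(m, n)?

max exponent per prime: 13² · 19³ = 1159171

1159171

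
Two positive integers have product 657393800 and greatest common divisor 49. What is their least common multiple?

13416200

Since gcd(u,v)·lcm(u,v) = uv, lcm = 657393800/49 = 13416200.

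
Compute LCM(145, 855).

24795

gcd first: 855 = 5·145 + 130; 145 = 1·130 + 15; 130 = 8·15 + 10; 15 = 1·10 + 5; 10 = 2·5 + 0 → gcd = 5
lcm = 145·855/gcd = 123975/5 = 24795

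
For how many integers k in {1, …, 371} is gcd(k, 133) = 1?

133 = 7·19. Inclusion–exclusion on these primes:
371 − ⌊371/7⌋ − ⌊371/19⌋ + ⌊371/133⌋ = 301

301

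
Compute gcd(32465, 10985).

5

Euclid: 32465 = 2·10985 + 10495; 10985 = 1·10495 + 490; 10495 = 21·490 + 205; 490 = 2·205 + 80; 205 = 2·80 + 45; 80 = 1·45 + 35; 45 = 1·35 + 10; 35 = 3·10 + 5; 10 = 2·5 + 0. Last nonzero remainder: 5.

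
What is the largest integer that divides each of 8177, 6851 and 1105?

8177 = 13 · 17 · 37; 6851 = 13 · 17 · 31; 1105 = 5 · 13 · 17
gcd takes min exponent of each prime: 13 · 17 = 221

221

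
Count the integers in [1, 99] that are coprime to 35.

35 = 5·7. Inclusion–exclusion on these primes:
99 − ⌊99/5⌋ − ⌊99/7⌋ + ⌊99/35⌋ = 68

68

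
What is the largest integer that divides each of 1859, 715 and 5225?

1859 = 11 · 13²; 715 = 5 · 11 · 13; 5225 = 5² · 11 · 19
gcd takes min exponent of each prime: 11 = 11

11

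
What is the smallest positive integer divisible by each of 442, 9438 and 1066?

6578286

lcm(442, 9438) = 442·9438/gcd = 4171596/26 = 160446
lcm(160446, 1066) = 160446·1066/gcd = 171035436/26 = 6578286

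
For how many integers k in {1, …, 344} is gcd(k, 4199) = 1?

4199 = 13·17·19. Inclusion–exclusion on these primes:
344 − ⌊344/13⌋ − ⌊344/17⌋ − ⌊344/19⌋ + ⌊344/221⌋ + ⌊344/247⌋ + ⌊344/323⌋ − ⌊344/4199⌋ = 283

283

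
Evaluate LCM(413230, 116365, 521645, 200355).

177060461055690

413230 = 2 · 5 · 31² · 43; 116365 = 5 · 17 · 37²; 521645 = 5 · 17² · 19²; 200355 = 3 · 5 · 19² · 37
lcm takes max exponent of each prime: 2 · 3 · 5 · 17² · 19² · 31² · 37² · 43 = 177060461055690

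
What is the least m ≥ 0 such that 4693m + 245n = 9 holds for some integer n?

Euclid: 4693 = 19·245 + 38; 245 = 6·38 + 17; 38 = 2·17 + 4; 17 = 4·4 + 1; 4 = 4·1 + 0 → gcd = 1; 9 = 1·9.
Back-substitution yields 4693·(-58) + 245·(1111) = 1, so one solution is m = -58·9 = -522, n = 1111·9 = 9999.
Solutions in m differ by 245/1 = 245; the one in [0, 245) is -522 mod 245 = 213.

213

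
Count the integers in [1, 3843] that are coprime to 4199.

Prime factors of 4199: 13, 17, 19. Count integers ≤ 3843 divisible by none of them.
By inclusion–exclusion: 3843 − ⌊3843/13⌋ − ⌊3843/17⌋ − ⌊3843/19⌋ + ⌊3843/221⌋ + ⌊3843/247⌋ + ⌊3843/323⌋ − ⌊3843/4199⌋ = 3163.

3163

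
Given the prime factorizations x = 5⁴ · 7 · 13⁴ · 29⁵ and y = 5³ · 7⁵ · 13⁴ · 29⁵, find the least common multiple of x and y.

6153661686988326875

max exponent per prime: 5⁴ · 7⁵ · 13⁴ · 29⁵ = 6153661686988326875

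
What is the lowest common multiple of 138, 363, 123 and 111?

lcm(138, 363) = 138·363/gcd = 50094/3 = 16698
lcm(16698, 123) = 16698·123/gcd = 2053854/3 = 684618
lcm(684618, 111) = 684618·111/gcd = 75992598/3 = 25330866

25330866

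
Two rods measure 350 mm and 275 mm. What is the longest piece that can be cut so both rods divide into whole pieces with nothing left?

350 = 2 · 5² · 7
275 = 5² · 11
Common: 5² = 25

25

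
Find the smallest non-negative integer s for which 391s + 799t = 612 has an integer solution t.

22

Euclid: 799 = 2·391 + 17; 391 = 23·17 + 0 → gcd = 17; 612 = 17·36.
Back-substitution yields 391·(-2) + 799·(1) = 17, so one solution is s = -2·36 = -72, t = 1·36 = 36.
Solutions in s differ by 799/17 = 47; the one in [0, 47) is -72 mod 47 = 22.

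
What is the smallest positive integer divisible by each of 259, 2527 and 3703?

259 = 7 · 37; 2527 = 7 · 19²; 3703 = 7 · 23²
lcm takes max exponent of each prime: 7 · 19² · 23² · 37 = 49460971

49460971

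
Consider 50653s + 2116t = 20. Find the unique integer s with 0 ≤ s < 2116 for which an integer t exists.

16

gcd(50653, 2116) = 1 (Euclid: 50653 = 23·2116 + 1985; 2116 = 1·1985 + 131; 1985 = 15·131 + 20; 131 = 6·20 + 11; 20 = 1·11 + 9; 11 = 1·9 + 2; 9 = 4·2 + 1; 2 = 2·1 + 0), and 1 | 20.
Extended Euclid: 50653·(953) + 2116·(-22813) = 1. Scale by 20: s₀ = 19060.
General solution s = s₀ + 2116k; reducing mod 2116 gives s = 16 (and t = -383).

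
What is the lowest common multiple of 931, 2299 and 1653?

9800637

931 = 7² · 19; 2299 = 11² · 19; 1653 = 3 · 19 · 29
lcm takes max exponent of each prime: 3 · 7² · 11² · 19 · 29 = 9800637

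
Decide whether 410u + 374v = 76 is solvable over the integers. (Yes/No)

Yes

By Bézout, 410u + 374v = 76 has integer solutions iff gcd(410, 374) | 76.
Euclid: 410 = 1·374 + 36; 374 = 10·36 + 14; 36 = 2·14 + 8; 14 = 1·8 + 6; 8 = 1·6 + 2; 6 = 3·2 + 0. gcd = 2; 76 mod 2 = 0. Yes.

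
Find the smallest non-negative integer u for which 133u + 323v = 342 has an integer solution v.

5

gcd(133, 323) = 19 (Euclid: 323 = 2·133 + 57; 133 = 2·57 + 19; 57 = 3·19 + 0), and 19 | 342.
Extended Euclid: 133·(5) + 323·(-2) = 19. Scale by 18: u₀ = 90.
General solution u = u₀ + 17t; reducing mod 17 gives u = 5 (and v = -1).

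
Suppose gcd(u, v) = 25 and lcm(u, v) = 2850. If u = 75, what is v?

Using uv = gcd(u,v)·lcm(u,v) = 25·2850 = 71250, we get v = 71250/75 = 950.

950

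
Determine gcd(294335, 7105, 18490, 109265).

294335 = 5 · 37² · 43; 7105 = 5 · 7² · 29; 18490 = 2 · 5 · 43²; 109265 = 5 · 13 · 41²
gcd takes min exponent of each prime: 5 = 5

5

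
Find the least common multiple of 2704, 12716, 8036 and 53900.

431734903600

2704 = 2⁴ · 13²; 12716 = 2² · 11 · 17²; 8036 = 2² · 7² · 41; 53900 = 2² · 5² · 7² · 11
lcm takes max exponent of each prime: 2⁴ · 5² · 7² · 11 · 13² · 17² · 41 = 431734903600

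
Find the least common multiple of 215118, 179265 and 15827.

215118 = 2 · 3² · 17 · 19 · 37; 179265 = 3 · 5 · 17 · 19 · 37; 15827 = 7² · 17 · 19
lcm takes max exponent of each prime: 2 · 3² · 5 · 7² · 17 · 19 · 37 = 52703910

52703910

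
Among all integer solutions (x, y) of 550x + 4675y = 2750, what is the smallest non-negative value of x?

gcd(550, 4675) = 275 (Euclid: 4675 = 8·550 + 275; 550 = 2·275 + 0), and 275 | 2750.
Extended Euclid: 550·(-8) + 4675·(1) = 275. Scale by 10: x₀ = -80.
General solution x = x₀ + 17t; reducing mod 17 gives x = 5 (and y = 0).

5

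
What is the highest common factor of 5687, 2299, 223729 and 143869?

gcd(5687, 2299): 5687 = 2·2299 + 1089; 2299 = 2·1089 + 121; 1089 = 9·121 + 0 → 121
gcd(121, 223729): 223729 = 1849·121 + 0 → 121
gcd(121, 143869): 143869 = 1189·121 + 0 → 121

121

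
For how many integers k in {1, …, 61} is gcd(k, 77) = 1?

48

Prime factors of 77: 7, 11. Count integers ≤ 61 divisible by none of them.
By inclusion–exclusion: 61 − ⌊61/7⌋ − ⌊61/11⌋ + ⌊61/77⌋ = 48.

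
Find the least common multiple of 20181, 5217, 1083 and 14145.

59735315715285

20181 = 3 · 7 · 31²; 5217 = 3 · 37 · 47; 1083 = 3 · 19²; 14145 = 3 · 5 · 23 · 41
lcm takes max exponent of each prime: 3 · 5 · 7 · 19² · 23 · 31² · 37 · 41 · 47 = 59735315715285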